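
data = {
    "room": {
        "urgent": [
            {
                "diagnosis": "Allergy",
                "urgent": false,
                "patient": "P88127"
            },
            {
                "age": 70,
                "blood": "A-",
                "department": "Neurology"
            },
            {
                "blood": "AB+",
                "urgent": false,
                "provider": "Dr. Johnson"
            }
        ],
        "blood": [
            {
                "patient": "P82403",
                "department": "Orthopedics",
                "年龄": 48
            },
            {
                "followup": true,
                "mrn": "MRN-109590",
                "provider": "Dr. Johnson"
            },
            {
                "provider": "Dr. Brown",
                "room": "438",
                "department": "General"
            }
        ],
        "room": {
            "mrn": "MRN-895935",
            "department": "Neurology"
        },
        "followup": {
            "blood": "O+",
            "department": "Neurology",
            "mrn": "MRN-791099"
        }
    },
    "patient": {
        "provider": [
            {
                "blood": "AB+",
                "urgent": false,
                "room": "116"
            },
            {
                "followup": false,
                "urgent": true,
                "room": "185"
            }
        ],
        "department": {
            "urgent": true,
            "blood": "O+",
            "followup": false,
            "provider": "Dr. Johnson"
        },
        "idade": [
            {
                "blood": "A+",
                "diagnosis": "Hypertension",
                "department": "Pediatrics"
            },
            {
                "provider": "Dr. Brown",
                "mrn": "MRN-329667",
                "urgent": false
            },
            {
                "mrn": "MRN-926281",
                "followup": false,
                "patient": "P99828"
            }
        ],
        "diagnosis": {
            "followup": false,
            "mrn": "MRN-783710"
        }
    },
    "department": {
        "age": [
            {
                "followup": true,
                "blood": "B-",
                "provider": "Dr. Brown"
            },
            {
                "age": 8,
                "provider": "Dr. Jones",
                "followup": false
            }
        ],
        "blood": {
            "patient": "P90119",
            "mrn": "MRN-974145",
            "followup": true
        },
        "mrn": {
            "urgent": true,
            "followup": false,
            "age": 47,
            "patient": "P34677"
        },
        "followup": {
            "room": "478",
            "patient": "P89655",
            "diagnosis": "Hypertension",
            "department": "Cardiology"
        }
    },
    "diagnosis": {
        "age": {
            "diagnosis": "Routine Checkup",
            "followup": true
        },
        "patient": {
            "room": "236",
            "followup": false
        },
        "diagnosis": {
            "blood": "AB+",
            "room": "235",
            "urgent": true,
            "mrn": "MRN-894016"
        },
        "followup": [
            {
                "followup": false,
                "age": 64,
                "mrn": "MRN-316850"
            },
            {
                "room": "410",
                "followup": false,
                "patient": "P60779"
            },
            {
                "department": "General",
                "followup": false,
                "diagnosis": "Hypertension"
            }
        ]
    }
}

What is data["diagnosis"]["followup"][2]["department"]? "General"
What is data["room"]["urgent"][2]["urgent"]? False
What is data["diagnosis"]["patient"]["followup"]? False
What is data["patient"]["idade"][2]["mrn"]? "MRN-926281"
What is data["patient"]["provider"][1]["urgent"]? True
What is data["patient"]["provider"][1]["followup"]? False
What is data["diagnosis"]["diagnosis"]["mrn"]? "MRN-894016"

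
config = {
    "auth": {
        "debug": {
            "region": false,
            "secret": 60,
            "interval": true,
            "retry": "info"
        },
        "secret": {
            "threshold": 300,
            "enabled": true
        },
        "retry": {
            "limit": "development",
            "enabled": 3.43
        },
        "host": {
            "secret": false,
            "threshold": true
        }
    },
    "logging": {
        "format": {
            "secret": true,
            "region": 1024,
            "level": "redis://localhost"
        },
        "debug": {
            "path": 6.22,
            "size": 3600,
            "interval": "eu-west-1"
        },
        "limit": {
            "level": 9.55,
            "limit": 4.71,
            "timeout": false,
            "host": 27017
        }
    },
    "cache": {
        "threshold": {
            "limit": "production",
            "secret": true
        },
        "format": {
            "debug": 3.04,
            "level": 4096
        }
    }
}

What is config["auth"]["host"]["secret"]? False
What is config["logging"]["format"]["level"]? "redis://localhost"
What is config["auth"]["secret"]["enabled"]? True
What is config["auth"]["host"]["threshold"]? True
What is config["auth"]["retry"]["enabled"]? 3.43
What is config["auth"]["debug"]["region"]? False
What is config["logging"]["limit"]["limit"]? 4.71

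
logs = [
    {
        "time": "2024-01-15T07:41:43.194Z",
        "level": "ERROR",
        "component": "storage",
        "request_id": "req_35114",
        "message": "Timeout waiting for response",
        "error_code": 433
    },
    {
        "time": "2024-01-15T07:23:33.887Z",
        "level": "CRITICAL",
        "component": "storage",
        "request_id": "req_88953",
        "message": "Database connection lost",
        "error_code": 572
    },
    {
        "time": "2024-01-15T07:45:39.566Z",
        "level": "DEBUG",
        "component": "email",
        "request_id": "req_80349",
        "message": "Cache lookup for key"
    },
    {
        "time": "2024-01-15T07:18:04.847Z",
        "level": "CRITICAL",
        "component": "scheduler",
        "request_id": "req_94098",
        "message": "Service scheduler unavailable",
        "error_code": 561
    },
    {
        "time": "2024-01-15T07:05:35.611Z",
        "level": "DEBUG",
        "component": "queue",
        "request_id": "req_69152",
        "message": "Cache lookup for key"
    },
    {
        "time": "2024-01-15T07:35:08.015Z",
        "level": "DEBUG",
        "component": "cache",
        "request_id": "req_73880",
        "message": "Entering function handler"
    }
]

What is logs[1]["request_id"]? "req_88953"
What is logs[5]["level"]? "DEBUG"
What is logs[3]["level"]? "CRITICAL"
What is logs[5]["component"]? "cache"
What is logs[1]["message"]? "Database connection lost"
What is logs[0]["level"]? "ERROR"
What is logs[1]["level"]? "CRITICAL"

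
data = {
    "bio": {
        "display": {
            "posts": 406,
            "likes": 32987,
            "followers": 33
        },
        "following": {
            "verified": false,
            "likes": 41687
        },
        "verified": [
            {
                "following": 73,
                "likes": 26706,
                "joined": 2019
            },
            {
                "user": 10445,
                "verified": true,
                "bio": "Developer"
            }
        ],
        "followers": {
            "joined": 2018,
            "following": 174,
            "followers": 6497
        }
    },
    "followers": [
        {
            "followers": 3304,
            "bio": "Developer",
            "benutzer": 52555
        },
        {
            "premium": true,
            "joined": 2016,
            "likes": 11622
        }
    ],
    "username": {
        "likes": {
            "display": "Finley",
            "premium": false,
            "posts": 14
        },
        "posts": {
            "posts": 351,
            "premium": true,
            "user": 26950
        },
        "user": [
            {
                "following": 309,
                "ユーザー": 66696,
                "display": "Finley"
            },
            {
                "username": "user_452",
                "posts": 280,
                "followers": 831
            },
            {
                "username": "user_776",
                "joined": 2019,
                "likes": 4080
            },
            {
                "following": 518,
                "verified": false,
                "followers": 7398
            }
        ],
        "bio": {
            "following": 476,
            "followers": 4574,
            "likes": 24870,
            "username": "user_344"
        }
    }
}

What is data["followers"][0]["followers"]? 3304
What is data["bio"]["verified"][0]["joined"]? 2019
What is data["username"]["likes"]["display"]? "Finley"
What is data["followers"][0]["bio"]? "Developer"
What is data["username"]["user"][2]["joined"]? 2019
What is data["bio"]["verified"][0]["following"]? 73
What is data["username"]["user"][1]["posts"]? 280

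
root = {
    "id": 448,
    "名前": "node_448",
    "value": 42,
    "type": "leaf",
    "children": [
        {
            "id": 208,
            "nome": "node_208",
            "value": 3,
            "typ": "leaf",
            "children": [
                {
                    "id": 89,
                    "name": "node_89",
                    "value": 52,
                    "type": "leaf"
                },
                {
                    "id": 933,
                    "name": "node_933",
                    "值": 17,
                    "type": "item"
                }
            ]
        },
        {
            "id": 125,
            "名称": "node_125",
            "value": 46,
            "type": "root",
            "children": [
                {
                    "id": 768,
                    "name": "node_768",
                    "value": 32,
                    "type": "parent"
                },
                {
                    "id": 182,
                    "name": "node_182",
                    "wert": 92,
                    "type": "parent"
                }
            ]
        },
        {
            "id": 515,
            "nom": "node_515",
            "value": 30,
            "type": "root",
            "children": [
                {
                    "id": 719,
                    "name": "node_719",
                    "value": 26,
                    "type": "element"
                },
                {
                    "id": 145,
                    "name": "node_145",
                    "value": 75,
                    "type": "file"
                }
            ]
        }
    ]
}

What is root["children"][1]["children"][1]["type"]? "parent"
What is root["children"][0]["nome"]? "node_208"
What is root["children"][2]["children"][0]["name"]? "node_719"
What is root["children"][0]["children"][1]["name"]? "node_933"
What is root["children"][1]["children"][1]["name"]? "node_182"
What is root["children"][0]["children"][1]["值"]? 17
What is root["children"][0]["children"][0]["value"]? 52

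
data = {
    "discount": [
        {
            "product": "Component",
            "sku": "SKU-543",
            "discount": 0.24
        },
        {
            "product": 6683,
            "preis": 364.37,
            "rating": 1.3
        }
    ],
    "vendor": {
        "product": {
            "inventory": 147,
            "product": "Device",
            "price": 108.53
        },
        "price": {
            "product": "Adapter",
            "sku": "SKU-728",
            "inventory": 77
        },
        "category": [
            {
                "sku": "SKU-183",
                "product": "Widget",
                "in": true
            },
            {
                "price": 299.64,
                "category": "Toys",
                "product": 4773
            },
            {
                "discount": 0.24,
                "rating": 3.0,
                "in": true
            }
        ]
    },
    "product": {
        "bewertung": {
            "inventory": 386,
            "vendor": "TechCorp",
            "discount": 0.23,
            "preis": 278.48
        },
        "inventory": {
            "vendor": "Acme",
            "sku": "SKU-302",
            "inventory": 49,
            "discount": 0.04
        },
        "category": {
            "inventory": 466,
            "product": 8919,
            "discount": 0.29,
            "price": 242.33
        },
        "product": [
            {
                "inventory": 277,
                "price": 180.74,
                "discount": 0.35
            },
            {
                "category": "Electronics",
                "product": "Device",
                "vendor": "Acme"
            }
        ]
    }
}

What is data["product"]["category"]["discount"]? 0.29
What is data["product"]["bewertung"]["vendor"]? "TechCorp"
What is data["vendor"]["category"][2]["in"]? True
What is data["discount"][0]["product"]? "Component"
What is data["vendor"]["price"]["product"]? "Adapter"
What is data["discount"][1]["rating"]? 1.3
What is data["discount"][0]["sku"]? "SKU-543"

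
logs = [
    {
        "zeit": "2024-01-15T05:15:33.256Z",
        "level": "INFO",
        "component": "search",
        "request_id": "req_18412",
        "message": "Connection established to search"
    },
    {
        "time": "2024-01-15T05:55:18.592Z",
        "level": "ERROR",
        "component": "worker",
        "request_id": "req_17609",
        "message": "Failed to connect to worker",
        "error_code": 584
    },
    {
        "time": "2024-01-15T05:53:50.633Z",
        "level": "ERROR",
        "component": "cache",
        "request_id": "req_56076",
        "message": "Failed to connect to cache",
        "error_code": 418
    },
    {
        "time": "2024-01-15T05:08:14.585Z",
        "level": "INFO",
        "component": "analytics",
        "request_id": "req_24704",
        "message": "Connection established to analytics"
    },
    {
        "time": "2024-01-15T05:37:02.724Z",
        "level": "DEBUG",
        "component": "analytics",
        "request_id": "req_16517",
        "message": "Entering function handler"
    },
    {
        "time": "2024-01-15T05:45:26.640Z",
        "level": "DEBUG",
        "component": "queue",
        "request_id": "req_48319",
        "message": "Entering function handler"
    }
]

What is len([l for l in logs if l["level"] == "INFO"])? 2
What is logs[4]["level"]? "DEBUG"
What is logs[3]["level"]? "INFO"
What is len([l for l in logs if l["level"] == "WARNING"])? 0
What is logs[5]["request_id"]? "req_48319"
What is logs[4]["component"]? "analytics"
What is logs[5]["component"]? "queue"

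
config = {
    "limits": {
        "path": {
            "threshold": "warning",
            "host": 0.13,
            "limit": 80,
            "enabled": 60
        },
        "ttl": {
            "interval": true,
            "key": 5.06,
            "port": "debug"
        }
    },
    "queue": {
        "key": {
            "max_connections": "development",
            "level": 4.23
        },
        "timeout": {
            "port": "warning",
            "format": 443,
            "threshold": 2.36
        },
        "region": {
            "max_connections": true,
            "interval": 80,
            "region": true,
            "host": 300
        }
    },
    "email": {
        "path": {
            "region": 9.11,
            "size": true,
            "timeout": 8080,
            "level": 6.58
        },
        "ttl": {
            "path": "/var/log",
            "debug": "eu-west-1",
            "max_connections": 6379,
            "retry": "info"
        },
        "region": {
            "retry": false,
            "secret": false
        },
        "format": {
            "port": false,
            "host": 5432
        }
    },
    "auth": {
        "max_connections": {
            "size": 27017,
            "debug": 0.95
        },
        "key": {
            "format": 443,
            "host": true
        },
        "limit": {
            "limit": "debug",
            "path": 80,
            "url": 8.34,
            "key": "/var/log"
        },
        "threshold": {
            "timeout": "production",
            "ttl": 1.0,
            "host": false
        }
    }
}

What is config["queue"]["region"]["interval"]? 80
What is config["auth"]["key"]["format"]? 443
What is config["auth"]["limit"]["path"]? 80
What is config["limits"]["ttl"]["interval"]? True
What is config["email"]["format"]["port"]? False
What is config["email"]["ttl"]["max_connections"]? 6379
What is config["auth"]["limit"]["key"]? "/var/log"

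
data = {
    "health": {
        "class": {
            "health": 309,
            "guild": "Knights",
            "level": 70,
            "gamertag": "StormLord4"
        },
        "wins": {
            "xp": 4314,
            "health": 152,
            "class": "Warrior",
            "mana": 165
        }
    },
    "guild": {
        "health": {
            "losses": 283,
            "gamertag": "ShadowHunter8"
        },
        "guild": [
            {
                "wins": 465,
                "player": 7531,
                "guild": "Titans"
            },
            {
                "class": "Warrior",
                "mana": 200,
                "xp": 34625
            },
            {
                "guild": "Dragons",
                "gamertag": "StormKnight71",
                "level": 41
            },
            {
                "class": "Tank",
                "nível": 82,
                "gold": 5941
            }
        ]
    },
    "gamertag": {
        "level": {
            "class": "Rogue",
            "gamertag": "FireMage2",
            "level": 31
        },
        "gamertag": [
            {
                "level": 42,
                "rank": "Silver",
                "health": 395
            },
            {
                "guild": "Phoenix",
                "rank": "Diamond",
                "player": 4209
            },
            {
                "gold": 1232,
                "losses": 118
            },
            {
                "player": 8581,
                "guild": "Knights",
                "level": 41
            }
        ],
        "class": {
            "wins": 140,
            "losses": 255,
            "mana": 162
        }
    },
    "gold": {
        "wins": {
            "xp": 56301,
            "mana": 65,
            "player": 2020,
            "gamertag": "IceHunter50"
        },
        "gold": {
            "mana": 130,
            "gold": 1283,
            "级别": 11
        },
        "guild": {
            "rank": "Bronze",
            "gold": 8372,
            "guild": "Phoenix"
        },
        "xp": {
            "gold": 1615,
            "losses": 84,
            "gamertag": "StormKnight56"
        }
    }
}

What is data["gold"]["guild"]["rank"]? "Bronze"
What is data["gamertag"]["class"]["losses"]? 255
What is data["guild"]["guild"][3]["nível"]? 82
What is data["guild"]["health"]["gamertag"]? "ShadowHunter8"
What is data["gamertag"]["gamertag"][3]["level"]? 41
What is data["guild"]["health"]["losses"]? 283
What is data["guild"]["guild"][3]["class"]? "Tank"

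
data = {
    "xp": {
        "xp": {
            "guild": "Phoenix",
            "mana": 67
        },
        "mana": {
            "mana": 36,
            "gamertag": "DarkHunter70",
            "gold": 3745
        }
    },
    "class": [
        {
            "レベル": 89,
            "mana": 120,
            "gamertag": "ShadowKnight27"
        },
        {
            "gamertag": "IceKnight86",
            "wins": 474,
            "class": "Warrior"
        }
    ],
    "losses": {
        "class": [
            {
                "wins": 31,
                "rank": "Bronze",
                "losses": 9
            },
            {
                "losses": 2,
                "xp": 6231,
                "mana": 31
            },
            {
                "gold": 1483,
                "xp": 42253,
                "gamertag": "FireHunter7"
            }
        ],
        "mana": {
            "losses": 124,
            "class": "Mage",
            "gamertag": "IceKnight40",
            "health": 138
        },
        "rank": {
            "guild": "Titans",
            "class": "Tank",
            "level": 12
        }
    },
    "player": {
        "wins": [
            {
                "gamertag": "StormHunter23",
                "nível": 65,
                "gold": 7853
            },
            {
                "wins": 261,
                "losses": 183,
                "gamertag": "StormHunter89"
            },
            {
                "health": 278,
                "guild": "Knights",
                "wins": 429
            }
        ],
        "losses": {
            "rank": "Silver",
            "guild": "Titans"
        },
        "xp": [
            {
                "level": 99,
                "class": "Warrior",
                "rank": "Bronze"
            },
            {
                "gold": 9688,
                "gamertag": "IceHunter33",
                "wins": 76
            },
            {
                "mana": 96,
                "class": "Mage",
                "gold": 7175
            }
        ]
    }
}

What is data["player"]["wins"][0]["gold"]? 7853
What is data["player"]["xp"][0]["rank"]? "Bronze"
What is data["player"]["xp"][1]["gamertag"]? "IceHunter33"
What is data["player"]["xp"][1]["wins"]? 76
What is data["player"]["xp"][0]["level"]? 99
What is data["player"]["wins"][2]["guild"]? "Knights"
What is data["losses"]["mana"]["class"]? "Mage"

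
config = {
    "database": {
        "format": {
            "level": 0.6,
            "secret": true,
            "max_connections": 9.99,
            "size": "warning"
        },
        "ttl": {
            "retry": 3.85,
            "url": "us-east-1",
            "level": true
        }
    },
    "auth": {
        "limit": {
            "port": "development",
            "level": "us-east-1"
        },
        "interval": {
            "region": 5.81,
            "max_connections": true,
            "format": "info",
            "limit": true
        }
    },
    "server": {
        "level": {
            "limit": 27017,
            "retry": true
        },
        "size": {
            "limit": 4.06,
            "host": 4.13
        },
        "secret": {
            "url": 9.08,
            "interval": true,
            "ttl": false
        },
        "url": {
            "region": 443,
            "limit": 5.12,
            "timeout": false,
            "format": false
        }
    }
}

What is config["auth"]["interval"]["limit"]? True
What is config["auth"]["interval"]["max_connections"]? True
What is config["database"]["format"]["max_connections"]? 9.99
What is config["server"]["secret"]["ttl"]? False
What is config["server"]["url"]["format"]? False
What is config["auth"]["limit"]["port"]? "development"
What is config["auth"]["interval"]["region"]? 5.81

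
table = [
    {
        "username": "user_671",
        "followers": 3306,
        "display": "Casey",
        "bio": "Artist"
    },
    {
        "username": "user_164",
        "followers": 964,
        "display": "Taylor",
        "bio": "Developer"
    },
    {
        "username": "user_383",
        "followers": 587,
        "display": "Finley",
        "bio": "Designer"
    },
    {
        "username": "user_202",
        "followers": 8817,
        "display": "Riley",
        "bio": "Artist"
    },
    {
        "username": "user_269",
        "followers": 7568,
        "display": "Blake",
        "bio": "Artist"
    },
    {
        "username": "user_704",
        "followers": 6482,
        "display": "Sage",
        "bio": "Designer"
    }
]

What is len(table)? 6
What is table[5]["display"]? "Sage"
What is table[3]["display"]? "Riley"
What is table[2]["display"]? "Finley"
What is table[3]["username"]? "user_202"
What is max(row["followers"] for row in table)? 8817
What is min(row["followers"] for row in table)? 587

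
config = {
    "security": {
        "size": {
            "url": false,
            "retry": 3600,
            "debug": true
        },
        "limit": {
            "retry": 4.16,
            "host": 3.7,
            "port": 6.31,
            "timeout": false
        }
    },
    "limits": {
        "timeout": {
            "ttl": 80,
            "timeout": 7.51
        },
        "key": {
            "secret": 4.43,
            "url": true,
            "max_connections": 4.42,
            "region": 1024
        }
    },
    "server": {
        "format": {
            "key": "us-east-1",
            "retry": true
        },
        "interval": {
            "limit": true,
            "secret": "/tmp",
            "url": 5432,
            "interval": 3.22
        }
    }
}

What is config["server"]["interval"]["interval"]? 3.22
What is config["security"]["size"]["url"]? False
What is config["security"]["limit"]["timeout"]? False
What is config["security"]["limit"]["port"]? 6.31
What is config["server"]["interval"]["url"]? 5432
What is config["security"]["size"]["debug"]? True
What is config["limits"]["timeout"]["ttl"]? 80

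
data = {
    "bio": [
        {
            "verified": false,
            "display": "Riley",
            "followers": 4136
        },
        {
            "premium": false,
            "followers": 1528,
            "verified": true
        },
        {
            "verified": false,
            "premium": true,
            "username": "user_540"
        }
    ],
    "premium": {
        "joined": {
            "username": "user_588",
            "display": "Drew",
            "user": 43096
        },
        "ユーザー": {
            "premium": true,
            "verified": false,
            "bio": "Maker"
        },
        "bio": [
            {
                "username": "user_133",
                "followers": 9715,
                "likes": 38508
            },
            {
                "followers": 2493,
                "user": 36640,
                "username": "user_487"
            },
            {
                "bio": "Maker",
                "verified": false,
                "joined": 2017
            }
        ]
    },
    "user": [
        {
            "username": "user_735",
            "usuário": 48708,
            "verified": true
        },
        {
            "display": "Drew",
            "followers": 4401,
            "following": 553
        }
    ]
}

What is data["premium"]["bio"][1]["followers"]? 2493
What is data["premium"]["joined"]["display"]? "Drew"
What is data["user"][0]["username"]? "user_735"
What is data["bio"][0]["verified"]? False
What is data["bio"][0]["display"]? "Riley"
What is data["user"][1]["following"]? 553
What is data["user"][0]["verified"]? True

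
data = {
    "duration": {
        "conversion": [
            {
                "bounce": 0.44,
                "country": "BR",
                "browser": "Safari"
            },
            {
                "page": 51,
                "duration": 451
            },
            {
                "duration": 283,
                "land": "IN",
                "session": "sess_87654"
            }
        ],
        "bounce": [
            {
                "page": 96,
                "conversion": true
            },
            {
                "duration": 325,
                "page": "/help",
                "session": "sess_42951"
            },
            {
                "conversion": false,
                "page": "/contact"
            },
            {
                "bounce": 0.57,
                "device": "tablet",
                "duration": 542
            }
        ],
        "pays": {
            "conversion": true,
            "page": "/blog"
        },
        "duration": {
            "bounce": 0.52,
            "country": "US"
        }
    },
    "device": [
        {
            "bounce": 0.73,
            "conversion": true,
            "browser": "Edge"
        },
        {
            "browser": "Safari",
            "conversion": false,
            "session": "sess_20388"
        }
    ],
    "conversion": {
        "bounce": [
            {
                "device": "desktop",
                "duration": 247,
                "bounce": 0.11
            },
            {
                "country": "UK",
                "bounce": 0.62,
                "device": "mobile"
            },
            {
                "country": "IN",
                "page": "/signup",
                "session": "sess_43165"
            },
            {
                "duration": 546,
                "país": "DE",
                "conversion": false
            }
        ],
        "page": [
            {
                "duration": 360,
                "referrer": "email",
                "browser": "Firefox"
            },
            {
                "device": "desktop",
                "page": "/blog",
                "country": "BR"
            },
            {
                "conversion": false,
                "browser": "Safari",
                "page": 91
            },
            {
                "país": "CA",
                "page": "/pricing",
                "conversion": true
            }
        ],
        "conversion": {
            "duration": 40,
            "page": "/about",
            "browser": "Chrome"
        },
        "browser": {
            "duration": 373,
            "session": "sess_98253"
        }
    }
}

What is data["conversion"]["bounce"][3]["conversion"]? False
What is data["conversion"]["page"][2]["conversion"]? False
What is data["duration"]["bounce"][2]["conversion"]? False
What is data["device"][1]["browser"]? "Safari"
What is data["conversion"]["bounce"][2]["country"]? "IN"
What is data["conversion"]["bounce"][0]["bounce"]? 0.11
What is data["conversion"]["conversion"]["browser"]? "Chrome"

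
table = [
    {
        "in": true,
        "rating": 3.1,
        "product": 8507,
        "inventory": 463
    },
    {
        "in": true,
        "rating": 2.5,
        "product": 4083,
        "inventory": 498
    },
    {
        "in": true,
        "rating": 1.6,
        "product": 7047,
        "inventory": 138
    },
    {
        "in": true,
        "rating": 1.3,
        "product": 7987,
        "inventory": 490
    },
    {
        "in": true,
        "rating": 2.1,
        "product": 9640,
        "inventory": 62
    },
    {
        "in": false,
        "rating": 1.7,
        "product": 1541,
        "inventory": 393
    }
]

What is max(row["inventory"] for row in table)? 498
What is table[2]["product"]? 7047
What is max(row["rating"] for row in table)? 3.1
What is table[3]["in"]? True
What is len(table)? 6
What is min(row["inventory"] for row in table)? 62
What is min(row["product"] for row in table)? 1541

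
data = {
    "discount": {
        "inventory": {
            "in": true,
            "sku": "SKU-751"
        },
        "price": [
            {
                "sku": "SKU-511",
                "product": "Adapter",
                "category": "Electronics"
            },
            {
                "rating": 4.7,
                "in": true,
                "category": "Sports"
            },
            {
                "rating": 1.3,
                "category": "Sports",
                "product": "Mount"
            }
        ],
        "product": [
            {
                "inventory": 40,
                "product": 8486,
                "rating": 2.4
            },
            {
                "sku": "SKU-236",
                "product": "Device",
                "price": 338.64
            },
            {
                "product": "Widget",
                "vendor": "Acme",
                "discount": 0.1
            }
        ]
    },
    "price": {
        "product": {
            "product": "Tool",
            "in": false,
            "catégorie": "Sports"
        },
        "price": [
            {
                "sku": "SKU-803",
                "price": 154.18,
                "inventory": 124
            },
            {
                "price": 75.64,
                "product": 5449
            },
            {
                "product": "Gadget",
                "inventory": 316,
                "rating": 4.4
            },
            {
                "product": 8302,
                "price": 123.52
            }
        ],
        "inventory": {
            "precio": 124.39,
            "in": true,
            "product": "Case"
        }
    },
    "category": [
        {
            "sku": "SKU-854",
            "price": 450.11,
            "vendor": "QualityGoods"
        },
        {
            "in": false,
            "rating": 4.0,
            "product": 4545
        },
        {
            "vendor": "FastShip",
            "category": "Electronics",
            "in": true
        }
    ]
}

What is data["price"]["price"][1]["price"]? 75.64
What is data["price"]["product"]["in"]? False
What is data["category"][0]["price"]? 450.11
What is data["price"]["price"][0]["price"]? 154.18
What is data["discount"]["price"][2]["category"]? "Sports"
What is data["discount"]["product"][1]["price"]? 338.64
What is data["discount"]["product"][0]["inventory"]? 40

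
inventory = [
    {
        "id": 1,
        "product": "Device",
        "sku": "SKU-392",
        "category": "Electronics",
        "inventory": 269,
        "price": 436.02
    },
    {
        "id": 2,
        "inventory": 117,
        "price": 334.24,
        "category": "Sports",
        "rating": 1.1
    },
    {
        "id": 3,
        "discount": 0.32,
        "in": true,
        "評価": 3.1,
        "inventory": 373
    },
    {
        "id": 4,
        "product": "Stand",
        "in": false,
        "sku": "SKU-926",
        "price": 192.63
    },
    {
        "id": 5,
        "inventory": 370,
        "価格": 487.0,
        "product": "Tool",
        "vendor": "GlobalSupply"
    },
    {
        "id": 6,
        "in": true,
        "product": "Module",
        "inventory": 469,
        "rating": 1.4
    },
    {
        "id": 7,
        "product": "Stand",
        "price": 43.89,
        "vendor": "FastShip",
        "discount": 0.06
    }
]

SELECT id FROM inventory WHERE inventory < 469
[1, 2, 3, 5]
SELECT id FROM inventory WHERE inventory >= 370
[3, 5, 6]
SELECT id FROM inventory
[1, 2, 3, 4, 5, 6, 7]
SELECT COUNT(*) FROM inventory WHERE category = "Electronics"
1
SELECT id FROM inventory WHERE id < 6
[1, 2, 3, 4, 5]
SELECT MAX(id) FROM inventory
7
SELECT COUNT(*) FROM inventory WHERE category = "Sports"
1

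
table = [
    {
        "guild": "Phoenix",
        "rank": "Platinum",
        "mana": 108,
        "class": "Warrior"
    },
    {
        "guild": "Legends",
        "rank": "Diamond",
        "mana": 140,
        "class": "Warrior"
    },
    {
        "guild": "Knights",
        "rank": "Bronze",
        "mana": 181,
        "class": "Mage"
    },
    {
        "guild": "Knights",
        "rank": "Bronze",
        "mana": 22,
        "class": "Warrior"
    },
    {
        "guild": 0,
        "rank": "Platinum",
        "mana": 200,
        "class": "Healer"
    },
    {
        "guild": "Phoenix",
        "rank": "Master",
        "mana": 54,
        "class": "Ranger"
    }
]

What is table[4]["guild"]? 0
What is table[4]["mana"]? 200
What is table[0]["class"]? "Warrior"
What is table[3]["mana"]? 22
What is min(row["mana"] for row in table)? 22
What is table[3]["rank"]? "Bronze"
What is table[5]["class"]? "Ranger"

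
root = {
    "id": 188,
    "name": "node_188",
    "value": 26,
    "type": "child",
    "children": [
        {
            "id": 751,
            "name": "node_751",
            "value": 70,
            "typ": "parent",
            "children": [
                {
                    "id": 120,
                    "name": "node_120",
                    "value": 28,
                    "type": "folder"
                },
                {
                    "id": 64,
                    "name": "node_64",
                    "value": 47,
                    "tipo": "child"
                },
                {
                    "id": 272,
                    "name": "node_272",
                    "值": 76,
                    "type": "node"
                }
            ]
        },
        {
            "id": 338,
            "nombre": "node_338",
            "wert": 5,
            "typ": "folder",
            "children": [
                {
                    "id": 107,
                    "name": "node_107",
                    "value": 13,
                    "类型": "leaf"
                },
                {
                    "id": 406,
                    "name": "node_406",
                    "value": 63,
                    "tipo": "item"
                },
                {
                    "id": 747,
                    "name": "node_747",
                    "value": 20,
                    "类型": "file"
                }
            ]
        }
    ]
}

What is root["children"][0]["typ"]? "parent"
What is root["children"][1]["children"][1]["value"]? 63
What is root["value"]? 26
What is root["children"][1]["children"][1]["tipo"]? "item"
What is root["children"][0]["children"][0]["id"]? 120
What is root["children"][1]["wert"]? 5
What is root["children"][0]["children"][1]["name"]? "node_64"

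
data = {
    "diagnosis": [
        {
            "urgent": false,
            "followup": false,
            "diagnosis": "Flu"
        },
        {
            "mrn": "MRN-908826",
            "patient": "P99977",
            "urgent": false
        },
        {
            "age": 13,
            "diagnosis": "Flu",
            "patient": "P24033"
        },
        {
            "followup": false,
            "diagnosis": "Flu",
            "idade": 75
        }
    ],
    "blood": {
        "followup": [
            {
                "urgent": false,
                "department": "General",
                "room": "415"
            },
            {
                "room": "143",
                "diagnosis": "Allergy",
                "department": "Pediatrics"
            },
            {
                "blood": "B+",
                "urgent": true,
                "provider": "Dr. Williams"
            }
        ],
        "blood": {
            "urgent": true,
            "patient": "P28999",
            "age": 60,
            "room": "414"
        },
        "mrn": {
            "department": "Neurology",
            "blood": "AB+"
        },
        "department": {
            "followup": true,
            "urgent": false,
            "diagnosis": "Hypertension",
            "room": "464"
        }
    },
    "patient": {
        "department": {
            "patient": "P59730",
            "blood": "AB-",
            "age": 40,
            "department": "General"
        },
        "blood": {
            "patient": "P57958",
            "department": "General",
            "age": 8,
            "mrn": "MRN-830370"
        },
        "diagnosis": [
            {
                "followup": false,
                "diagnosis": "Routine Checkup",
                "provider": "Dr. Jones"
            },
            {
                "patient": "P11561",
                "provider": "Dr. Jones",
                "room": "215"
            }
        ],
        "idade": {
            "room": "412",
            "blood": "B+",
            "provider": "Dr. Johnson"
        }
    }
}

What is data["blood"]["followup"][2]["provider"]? "Dr. Williams"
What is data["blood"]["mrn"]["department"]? "Neurology"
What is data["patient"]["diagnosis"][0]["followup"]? False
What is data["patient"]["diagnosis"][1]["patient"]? "P11561"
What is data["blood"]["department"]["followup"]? True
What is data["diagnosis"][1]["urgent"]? False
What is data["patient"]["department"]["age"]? 40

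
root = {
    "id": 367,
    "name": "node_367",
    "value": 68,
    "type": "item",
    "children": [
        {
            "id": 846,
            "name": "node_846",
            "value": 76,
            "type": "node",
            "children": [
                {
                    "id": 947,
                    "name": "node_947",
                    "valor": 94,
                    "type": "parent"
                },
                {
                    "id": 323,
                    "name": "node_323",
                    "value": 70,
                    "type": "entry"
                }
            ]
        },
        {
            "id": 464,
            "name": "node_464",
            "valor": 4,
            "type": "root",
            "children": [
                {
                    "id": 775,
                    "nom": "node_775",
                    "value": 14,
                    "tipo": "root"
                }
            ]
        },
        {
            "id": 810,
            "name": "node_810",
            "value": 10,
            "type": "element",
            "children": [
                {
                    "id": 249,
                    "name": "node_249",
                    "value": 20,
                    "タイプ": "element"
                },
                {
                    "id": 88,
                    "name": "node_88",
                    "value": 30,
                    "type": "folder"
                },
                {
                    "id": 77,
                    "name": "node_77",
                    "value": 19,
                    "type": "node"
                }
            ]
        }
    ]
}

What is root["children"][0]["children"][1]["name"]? "node_323"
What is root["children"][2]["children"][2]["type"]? "node"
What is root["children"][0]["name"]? "node_846"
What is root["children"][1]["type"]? "root"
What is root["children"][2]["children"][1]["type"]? "folder"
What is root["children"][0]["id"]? 846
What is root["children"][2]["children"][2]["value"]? 19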